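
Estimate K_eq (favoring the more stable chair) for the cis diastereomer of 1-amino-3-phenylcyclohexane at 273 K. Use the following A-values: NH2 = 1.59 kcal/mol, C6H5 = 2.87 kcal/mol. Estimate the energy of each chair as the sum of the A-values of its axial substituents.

C1 and C3 have the same parity, so for the cis isomer the two substituents are e,e in one chair and a,a in the other.
Chair I (amino axial, phenyl axial): E = 4.46 kcal/mol; chair II (amino equatorial, phenyl equatorial): E = 0.00 kcal/mol.
ΔG = 4.46 kcal/mol between the two chairs.
K = exp(ΔG/RT) with R = 1.987×10⁻³ kcal mol⁻¹ K⁻¹ and T = 273 K gives K ≈ 3.72e+03.

K ≈ 3722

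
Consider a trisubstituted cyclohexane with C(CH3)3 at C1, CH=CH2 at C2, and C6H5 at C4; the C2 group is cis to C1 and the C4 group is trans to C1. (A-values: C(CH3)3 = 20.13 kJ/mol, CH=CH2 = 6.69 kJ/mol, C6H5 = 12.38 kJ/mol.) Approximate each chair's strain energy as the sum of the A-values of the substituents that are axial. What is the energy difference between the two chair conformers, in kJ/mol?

25.82 kJ/mol

Chair I (tert-butyl axial, vinyl equatorial, phenyl axial): E = 32.51 kJ/mol.
Chair II (tert-butyl equatorial, vinyl axial, phenyl equatorial): E = 6.69 kJ/mol.
ΔE = 32.51 − 6.69 = 25.82 kJ/mol; chair II is more stable.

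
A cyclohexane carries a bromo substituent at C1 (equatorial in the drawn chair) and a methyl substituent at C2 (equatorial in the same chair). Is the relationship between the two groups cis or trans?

trans

C1 and C2 have opposite parity, so their axial bonds point in opposite directions.
With opposite-parity carbons, two substituents on the same face are one axial and one equatorial; opposite faces give both axial or both equatorial.
Here the groups are equatorial/equatorial → opposite face → trans.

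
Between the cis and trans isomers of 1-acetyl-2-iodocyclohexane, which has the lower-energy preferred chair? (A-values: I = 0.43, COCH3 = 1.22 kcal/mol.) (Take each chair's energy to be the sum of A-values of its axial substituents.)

At 1,2 positions (parity opposite): cis → (a,e or e,a); trans → (e,e or a,a).
Best chair for cis: E = 0.43 kcal/mol; best chair for trans: E = 0.00 kcal/mol.
The trans isomer is lower by 0.43 kcal/mol.

trans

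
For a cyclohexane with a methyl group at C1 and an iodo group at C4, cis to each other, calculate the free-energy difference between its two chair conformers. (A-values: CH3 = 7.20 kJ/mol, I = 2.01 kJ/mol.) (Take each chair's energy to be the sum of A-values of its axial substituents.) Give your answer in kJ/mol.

C1 and C4 have opposite parity, so for the cis isomer the two substituents are one axial and one equatorial in each chair.
Chair I (methyl axial, iodo equatorial): E = 7.20 kJ/mol.
Chair II (methyl equatorial, iodo axial): E = 2.01 kJ/mol.
ΔE = 7.20 − 2.01 = 5.19 kJ/mol; chair II is more stable.

5.19 kJ/mol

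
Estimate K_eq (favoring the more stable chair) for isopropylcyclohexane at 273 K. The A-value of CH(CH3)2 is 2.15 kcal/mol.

One chair has the isopropyl group axial (E = 2.15 kcal/mol) and the other has it equatorial (E = 0).
ΔG = 2.15 kcal/mol between the two chairs.
K = exp(ΔG/RT) with R = 1.987×10⁻³ kcal mol⁻¹ K⁻¹ and T = 273 K gives K ≈ 52.6.

K ≈ 52.6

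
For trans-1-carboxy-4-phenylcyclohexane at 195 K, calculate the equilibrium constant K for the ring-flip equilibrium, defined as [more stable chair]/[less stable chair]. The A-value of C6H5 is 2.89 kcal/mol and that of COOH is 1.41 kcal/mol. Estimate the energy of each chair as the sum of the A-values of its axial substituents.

C1 and C4 have opposite parity, so for the trans isomer the two substituents are e,e in one chair and a,a in the other.
Chair I (phenyl axial, carboxyl axial): E = 4.30 kcal/mol; chair II (phenyl equatorial, carboxyl equatorial): E = 0.00 kcal/mol.
ΔG = 4.30 kcal/mol between the two chairs.
K = exp(ΔG/RT) with R = 1.987×10⁻³ kcal mol⁻¹ K⁻¹ and T = 195 K gives K ≈ 6.6e+04.

K ≈ 66024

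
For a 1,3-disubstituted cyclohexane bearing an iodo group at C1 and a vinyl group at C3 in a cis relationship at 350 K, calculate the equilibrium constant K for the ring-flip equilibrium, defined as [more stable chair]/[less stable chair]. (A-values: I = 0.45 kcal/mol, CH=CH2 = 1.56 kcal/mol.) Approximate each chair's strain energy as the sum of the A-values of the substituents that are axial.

K ≈ 18.0

C1 and C3 have the same parity, so for the cis isomer the two substituents are e,e in one chair and a,a in the other.
Chair I (iodo axial, vinyl axial): E = 2.01 kcal/mol; chair II (iodo equatorial, vinyl equatorial): E = 0.00 kcal/mol.
ΔG = 2.01 kcal/mol between the two chairs.
K = exp(ΔG/RT) with R = 1.987×10⁻³ kcal mol⁻¹ K⁻¹ and T = 350 K gives K ≈ 18.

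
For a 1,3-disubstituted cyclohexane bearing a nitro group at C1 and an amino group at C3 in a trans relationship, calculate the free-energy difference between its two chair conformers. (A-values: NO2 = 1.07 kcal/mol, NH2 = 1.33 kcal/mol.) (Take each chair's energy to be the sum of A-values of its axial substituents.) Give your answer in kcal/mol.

0.26 kcal/mol

C1 and C3 have the same parity, so for the trans isomer the two substituents are one axial and one equatorial in each chair.
Chair I (nitro axial, amino equatorial): E = 1.07 kcal/mol.
Chair II (nitro equatorial, amino axial): E = 1.33 kcal/mol.
ΔE = 1.33 − 1.07 = 0.26 kcal/mol; chair I is more stable.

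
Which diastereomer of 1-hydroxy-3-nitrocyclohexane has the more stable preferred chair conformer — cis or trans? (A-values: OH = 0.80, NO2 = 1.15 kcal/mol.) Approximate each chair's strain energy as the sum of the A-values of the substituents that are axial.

At 1,3 positions (parity same): cis → (e,e or a,a); trans → (a,e or e,a).
Best chair for cis: E = 0.00 kcal/mol; best chair for trans: E = 0.80 kcal/mol.
The cis isomer is lower by 0.80 kcal/mol.

cis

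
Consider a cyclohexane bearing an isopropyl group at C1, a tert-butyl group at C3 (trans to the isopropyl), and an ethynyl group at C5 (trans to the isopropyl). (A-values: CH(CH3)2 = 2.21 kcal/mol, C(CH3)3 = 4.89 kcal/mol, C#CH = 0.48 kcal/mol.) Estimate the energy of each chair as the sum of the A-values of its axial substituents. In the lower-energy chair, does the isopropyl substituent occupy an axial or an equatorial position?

Chair I (isopropyl axial, tert-butyl equatorial, ethynyl equatorial): E = 2.21 kcal/mol.
Chair II (isopropyl equatorial, tert-butyl axial, ethynyl axial): E = 5.37 kcal/mol.
Chair I is the more stable (lower-energy) conformer, and in that chair the isopropyl group is axial.

axial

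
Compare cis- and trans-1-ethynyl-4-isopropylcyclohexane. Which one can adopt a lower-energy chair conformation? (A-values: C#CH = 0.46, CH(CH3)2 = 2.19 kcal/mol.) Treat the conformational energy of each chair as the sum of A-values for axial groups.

trans

At 1,4 positions (parity opposite): cis → (a,e or e,a); trans → (e,e or a,a).
Best chair for cis: E = 0.46 kcal/mol; best chair for trans: E = 0.00 kcal/mol.
The trans isomer is lower by 0.46 kcal/mol.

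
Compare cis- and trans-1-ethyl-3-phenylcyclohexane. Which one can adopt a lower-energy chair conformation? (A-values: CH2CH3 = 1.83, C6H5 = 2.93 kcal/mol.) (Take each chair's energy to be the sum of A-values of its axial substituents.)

cis

At 1,3 positions (parity same): cis → (e,e or a,a); trans → (a,e or e,a).
Best chair for cis: E = 0.00 kcal/mol; best chair for trans: E = 1.83 kcal/mol.
The cis isomer is lower by 1.83 kcal/mol.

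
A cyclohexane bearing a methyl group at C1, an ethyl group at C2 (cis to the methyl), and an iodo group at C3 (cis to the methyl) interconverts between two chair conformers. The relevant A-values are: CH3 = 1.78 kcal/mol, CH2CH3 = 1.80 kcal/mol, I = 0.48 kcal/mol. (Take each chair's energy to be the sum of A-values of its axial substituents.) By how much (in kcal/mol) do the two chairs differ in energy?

Chair I (methyl axial, ethyl equatorial, iodo axial): E = 2.26 kcal/mol.
Chair II (methyl equatorial, ethyl axial, iodo equatorial): E = 1.80 kcal/mol.
ΔE = 2.26 − 1.80 = 0.46 kcal/mol; chair II is more stable.

0.46 kcal/mol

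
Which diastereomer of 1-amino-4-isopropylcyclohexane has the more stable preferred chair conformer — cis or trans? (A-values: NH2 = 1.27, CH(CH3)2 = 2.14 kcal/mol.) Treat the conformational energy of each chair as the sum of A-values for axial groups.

trans

At 1,4 positions (parity opposite): cis → (a,e or e,a); trans → (e,e or a,a).
Best chair for cis: E = 1.27 kcal/mol; best chair for trans: E = 0.00 kcal/mol.
The trans isomer is lower by 1.27 kcal/mol.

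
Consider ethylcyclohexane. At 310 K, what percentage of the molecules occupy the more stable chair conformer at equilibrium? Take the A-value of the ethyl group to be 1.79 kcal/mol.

94.8%

One chair has the ethyl group axial (E = 1.79 kcal/mol) and the other has it equatorial (E = 0).
ΔG = 1.79 kcal/mol between the two chairs.
K = exp(ΔG/RT) with R = 1.987×10⁻³ kcal mol⁻¹ K⁻¹ and T = 310 K gives K ≈ 18.3.
Fraction in the lower-energy chair = K/(K+1) = 94.8%.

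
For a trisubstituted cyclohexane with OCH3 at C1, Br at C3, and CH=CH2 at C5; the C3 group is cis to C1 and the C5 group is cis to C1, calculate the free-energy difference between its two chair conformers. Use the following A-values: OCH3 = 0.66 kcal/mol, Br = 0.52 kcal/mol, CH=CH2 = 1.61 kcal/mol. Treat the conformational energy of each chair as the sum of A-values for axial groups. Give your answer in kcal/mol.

Chair I (methoxy axial, bromo axial, vinyl axial): E = 2.79 kcal/mol.
Chair II (methoxy equatorial, bromo equatorial, vinyl equatorial): E = 0.00 kcal/mol.
ΔE = 2.79 − 0.00 = 2.79 kcal/mol; chair II is more stable.

2.79 kcal/mol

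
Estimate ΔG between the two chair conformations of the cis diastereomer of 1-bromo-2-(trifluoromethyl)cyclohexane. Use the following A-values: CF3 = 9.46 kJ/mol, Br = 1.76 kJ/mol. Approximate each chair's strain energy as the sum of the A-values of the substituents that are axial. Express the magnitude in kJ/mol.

C1 and C2 have opposite parity, so for the cis isomer the two substituents are one axial and one equatorial in each chair.
Chair I (trifluoromethyl axial, bromo equatorial): E = 9.46 kJ/mol.
Chair II (trifluoromethyl equatorial, bromo axial): E = 1.76 kJ/mol.
ΔE = 9.46 − 1.76 = 7.70 kJ/mol; chair II is more stable.

7.70 kJ/mol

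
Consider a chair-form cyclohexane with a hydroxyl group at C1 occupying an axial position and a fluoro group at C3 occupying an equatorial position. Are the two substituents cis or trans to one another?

trans

C1 and C3 have the same parity, so their axial bonds point in the same direction.
With same-parity carbons, two substituents on the same face are both axial or both equatorial; opposite faces give one of each.
Here the groups are axial/equatorial → opposite face → trans.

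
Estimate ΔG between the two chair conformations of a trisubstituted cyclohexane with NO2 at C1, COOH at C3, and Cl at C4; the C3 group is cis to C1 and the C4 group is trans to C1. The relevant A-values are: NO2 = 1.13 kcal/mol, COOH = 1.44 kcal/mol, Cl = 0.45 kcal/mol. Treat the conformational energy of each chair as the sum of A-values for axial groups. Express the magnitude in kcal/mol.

Chair I (nitro axial, carboxyl axial, chloro axial): E = 3.02 kcal/mol.
Chair II (nitro equatorial, carboxyl equatorial, chloro equatorial): E = 0.00 kcal/mol.
ΔE = 3.02 − 0.00 = 3.02 kcal/mol; chair II is more stable.

3.02 kcal/mol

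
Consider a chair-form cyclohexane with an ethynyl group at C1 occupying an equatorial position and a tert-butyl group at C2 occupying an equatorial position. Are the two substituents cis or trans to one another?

C1 and C2 have opposite parity, so their axial bonds point in opposite directions.
With opposite-parity carbons, two substituents on the same face are one axial and one equatorial; opposite faces give both axial or both equatorial.
Here the groups are equatorial/equatorial → opposite face → trans.

trans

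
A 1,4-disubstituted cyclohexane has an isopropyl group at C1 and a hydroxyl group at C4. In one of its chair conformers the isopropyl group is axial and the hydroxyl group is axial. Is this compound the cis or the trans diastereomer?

C1 and C4 have opposite parity, so their axial bonds point in opposite directions.
With opposite-parity carbons, two substituents on the same face are one axial and one equatorial; opposite faces give both axial or both equatorial.
Here the groups are axial/axial → opposite face → trans.

trans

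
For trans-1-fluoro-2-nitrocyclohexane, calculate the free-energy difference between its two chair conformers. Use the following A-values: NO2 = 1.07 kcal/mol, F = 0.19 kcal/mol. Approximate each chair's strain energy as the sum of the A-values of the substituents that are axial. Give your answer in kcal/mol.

C1 and C2 have opposite parity, so for the trans isomer the two substituents are e,e in one chair and a,a in the other.
Chair I (nitro axial, fluoro axial): E = 1.26 kcal/mol.
Chair II (nitro equatorial, fluoro equatorial): E = 0.00 kcal/mol.
ΔE = 1.26 − 0.00 = 1.26 kcal/mol; chair II is more stable.

1.26 kcal/mol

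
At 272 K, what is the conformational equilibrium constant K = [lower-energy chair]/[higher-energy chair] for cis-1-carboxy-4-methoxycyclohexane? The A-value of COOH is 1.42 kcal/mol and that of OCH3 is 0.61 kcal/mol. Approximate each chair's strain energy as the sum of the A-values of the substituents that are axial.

K ≈ 4.48

C1 and C4 have opposite parity, so for the cis isomer the two substituents are one axial and one equatorial in each chair.
Chair I (carboxyl axial, methoxy equatorial): E = 1.42 kcal/mol; chair II (carboxyl equatorial, methoxy axial): E = 0.61 kcal/mol.
ΔG = 0.81 kcal/mol between the two chairs.
K = exp(ΔG/RT) with R = 1.987×10⁻³ kcal mol⁻¹ K⁻¹ and T = 272 K gives K ≈ 4.48.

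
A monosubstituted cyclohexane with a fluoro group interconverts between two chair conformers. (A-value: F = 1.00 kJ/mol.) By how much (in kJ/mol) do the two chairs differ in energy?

1.00 kJ/mol

A monosubstituted cyclohexane has one chair with the fluoro group axial (E = A = 1.00 kJ/mol) and one with it equatorial (E = 0).
ΔE = 1.00 − 0 = 1.00 kJ/mol.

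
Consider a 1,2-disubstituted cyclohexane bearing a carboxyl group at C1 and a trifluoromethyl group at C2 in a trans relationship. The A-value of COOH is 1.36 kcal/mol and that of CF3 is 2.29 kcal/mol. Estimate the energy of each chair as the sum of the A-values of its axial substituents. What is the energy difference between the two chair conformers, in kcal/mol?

C1 and C2 have opposite parity, so for the trans isomer the two substituents are e,e in one chair and a,a in the other.
Chair I (carboxyl axial, trifluoromethyl axial): E = 3.65 kcal/mol.
Chair II (carboxyl equatorial, trifluoromethyl equatorial): E = 0.00 kcal/mol.
ΔE = 3.65 − 0.00 = 3.65 kcal/mol; chair II is more stable.

3.65 kcal/mol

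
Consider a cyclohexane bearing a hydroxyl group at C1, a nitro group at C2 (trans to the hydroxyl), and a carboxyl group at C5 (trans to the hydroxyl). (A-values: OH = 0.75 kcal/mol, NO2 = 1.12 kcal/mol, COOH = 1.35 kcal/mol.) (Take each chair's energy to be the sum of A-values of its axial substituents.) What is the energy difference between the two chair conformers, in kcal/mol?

0.52 kcal/mol

Chair I (hydroxyl axial, nitro axial, carboxyl equatorial): E = 1.87 kcal/mol.
Chair II (hydroxyl equatorial, nitro equatorial, carboxyl axial): E = 1.35 kcal/mol.
ΔE = 1.87 − 1.35 = 0.52 kcal/mol; chair II is more stable.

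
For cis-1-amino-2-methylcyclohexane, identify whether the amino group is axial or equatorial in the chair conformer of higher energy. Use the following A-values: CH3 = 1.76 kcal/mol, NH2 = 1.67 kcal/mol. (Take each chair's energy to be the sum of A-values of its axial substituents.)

equatorial

C1 and C2 have opposite parity, so for the cis isomer the two substituents are one axial and one equatorial in each chair.
Chair I (methyl axial, amino equatorial): E = 1.76 kcal/mol.
Chair II (methyl equatorial, amino axial): E = 1.67 kcal/mol.
Chair I is the less stable (higher-energy) conformer, and in that chair the amino group is equatorial.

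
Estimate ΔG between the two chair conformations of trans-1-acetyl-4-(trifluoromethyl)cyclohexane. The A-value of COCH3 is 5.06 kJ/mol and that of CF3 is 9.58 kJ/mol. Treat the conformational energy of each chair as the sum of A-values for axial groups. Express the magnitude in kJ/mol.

14.64 kJ/mol

C1 and C4 have opposite parity, so for the trans isomer the two substituents are e,e in one chair and a,a in the other.
Chair I (acetyl axial, trifluoromethyl axial): E = 14.64 kJ/mol.
Chair II (acetyl equatorial, trifluoromethyl equatorial): E = 0.00 kJ/mol.
ΔE = 14.64 − 0.00 = 14.64 kJ/mol; chair II is more stable.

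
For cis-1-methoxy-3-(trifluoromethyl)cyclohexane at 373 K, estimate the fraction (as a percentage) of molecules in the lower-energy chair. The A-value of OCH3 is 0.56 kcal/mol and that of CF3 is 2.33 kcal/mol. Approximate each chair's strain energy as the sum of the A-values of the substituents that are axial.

C1 and C3 have the same parity, so for the cis isomer the two substituents are e,e in one chair and a,a in the other.
Chair I (methoxy axial, trifluoromethyl axial): E = 2.89 kcal/mol; chair II (methoxy equatorial, trifluoromethyl equatorial): E = 0.00 kcal/mol.
ΔG = 2.89 kcal/mol between the two chairs.
K = exp(ΔG/RT) with R = 1.987×10⁻³ kcal mol⁻¹ K⁻¹ and T = 373 K gives K ≈ 49.4.
Fraction in the lower-energy chair = K/(K+1) = 98.0%.

98.0%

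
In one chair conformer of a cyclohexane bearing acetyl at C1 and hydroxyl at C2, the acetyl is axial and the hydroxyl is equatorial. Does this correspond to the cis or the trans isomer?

cis

C1 and C2 have opposite parity, so their axial bonds point in opposite directions.
With opposite-parity carbons, two substituents on the same face are one axial and one equatorial; opposite faces give both axial or both equatorial.
Here the groups are axial/equatorial → same face → cis.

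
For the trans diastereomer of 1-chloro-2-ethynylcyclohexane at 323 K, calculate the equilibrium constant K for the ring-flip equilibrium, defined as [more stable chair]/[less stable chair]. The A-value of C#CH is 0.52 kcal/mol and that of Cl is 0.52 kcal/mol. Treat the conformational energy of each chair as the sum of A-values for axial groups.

C1 and C2 have opposite parity, so for the trans isomer the two substituents are e,e in one chair and a,a in the other.
Chair I (ethynyl axial, chloro axial): E = 1.04 kcal/mol; chair II (ethynyl equatorial, chloro equatorial): E = 0.00 kcal/mol.
ΔG = 1.04 kcal/mol between the two chairs.
K = exp(ΔG/RT) with R = 1.987×10⁻³ kcal mol⁻¹ K⁻¹ and T = 323 K gives K ≈ 5.06.

K ≈ 5.06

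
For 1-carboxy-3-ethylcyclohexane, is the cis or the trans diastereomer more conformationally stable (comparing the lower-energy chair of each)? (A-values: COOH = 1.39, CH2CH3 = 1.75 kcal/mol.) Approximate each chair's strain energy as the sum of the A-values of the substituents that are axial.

cis

At 1,3 positions (parity same): cis → (e,e or a,a); trans → (a,e or e,a).
Best chair for cis: E = 0.00 kcal/mol; best chair for trans: E = 1.39 kcal/mol.
The cis isomer is lower by 1.39 kcal/mol.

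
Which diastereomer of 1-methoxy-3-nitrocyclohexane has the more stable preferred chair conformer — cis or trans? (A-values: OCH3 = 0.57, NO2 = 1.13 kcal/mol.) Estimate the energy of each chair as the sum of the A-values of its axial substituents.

cis

At 1,3 positions (parity same): cis → (e,e or a,a); trans → (a,e or e,a).
Best chair for cis: E = 0.00 kcal/mol; best chair for trans: E = 0.57 kcal/mol.
The cis isomer is lower by 0.57 kcal/mol.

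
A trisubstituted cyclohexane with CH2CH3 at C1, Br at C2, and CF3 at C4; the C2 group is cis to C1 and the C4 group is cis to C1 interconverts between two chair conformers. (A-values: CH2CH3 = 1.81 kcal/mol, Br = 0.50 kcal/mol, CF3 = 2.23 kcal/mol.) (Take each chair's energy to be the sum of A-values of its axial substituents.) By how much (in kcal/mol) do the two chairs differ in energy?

Chair I (ethyl axial, bromo equatorial, trifluoromethyl equatorial): E = 1.81 kcal/mol.
Chair II (ethyl equatorial, bromo axial, trifluoromethyl axial): E = 2.73 kcal/mol.
ΔE = 2.73 − 1.81 = 0.92 kcal/mol; chair I is more stable.

0.92 kcal/mol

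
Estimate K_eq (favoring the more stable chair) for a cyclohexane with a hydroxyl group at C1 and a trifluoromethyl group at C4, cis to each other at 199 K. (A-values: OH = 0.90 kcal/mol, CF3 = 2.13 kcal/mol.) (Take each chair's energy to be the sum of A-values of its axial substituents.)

K ≈ 22.4

C1 and C4 have opposite parity, so for the cis isomer the two substituents are one axial and one equatorial in each chair.
Chair I (hydroxyl axial, trifluoromethyl equatorial): E = 0.90 kcal/mol; chair II (hydroxyl equatorial, trifluoromethyl axial): E = 2.13 kcal/mol.
ΔG = 1.23 kcal/mol between the two chairs.
K = exp(ΔG/RT) with R = 1.987×10⁻³ kcal mol⁻¹ K⁻¹ and T = 199 K gives K ≈ 22.4.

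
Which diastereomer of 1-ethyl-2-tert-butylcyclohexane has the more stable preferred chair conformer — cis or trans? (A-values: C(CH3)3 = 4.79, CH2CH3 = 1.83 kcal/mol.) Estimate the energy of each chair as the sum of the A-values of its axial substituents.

trans

At 1,2 positions (parity opposite): cis → (a,e or e,a); trans → (e,e or a,a).
Best chair for cis: E = 1.83 kcal/mol; best chair for trans: E = 0.00 kcal/mol.
The trans isomer is lower by 1.83 kcal/mol.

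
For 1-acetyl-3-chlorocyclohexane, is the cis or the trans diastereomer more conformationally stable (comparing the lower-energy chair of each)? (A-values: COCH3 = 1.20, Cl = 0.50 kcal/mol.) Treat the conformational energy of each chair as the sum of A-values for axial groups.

cis

At 1,3 positions (parity same): cis → (e,e or a,a); trans → (a,e or e,a).
Best chair for cis: E = 0.00 kcal/mol; best chair for trans: E = 0.50 kcal/mol.
The cis isomer is lower by 0.50 kcal/mol.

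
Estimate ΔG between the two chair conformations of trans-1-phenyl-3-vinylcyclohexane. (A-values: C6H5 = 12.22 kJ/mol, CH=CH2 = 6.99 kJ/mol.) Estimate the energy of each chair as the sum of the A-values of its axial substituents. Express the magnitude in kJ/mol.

5.23 kJ/mol

C1 and C3 have the same parity, so for the trans isomer the two substituents are one axial and one equatorial in each chair.
Chair I (phenyl axial, vinyl equatorial): E = 12.22 kJ/mol.
Chair II (phenyl equatorial, vinyl axial): E = 6.99 kJ/mol.
ΔE = 12.22 − 6.99 = 5.23 kJ/mol; chair II is more stable.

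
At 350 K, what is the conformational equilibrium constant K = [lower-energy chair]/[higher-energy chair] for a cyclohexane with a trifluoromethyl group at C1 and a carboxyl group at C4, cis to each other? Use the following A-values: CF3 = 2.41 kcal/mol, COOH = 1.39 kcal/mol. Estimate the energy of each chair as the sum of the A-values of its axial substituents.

K ≈ 4.33

C1 and C4 have opposite parity, so for the cis isomer the two substituents are one axial and one equatorial in each chair.
Chair I (trifluoromethyl axial, carboxyl equatorial): E = 2.41 kcal/mol; chair II (trifluoromethyl equatorial, carboxyl axial): E = 1.39 kcal/mol.
ΔG = 1.02 kcal/mol between the two chairs.
K = exp(ΔG/RT) with R = 1.987×10⁻³ kcal mol⁻¹ K⁻¹ and T = 350 K gives K ≈ 4.33.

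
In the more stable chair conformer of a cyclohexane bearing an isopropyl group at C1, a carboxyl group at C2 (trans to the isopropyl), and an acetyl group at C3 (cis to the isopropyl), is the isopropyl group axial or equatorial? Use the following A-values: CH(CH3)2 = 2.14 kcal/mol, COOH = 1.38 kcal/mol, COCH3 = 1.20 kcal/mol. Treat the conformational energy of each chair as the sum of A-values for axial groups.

equatorial

Chair I (isopropyl axial, carboxyl axial, acetyl axial): E = 4.72 kcal/mol.
Chair II (isopropyl equatorial, carboxyl equatorial, acetyl equatorial): E = 0.00 kcal/mol.
Chair II is the more stable (lower-energy) conformer, and in that chair the isopropyl group is equatorial.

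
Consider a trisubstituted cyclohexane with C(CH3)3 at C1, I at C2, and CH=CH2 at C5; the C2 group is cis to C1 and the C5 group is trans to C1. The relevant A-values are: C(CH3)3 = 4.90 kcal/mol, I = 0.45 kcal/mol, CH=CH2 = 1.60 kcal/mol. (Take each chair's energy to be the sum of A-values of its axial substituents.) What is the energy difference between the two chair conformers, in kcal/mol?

Chair I (tert-butyl axial, iodo equatorial, vinyl equatorial): E = 4.90 kcal/mol.
Chair II (tert-butyl equatorial, iodo axial, vinyl axial): E = 2.05 kcal/mol.
ΔE = 4.90 − 2.05 = 2.85 kcal/mol; chair II is more stable.

2.85 kcal/mol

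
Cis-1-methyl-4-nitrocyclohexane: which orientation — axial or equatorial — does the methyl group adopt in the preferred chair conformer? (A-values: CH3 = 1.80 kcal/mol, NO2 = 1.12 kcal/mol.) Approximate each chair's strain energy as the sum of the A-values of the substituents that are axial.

C1 and C4 have opposite parity, so for the cis isomer the two substituents are one axial and one equatorial in each chair.
Chair I (methyl axial, nitro equatorial): E = 1.80 kcal/mol.
Chair II (methyl equatorial, nitro axial): E = 1.12 kcal/mol.
Chair II is the more stable (lower-energy) conformer, and in that chair the methyl group is equatorial.

equatorial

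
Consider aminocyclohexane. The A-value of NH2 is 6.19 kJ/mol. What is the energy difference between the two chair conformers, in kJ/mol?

A monosubstituted cyclohexane has one chair with the amino group axial (E = A = 6.19 kJ/mol) and one with it equatorial (E = 0).
ΔE = 6.19 − 0 = 6.19 kJ/mol.

6.19 kJ/mol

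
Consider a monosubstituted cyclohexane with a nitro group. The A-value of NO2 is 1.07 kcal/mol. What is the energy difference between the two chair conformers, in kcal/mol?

A monosubstituted cyclohexane has one chair with the nitro group axial (E = A = 1.07 kcal/mol) and one with it equatorial (E = 0).
ΔE = 1.07 − 0 = 1.07 kcal/mol.

1.07 kcal/mol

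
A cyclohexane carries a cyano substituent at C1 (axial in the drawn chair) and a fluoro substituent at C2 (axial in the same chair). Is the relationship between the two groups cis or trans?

trans

C1 and C2 have opposite parity, so their axial bonds point in opposite directions.
With opposite-parity carbons, two substituents on the same face are one axial and one equatorial; opposite faces give both axial or both equatorial.
Here the groups are axial/axial → opposite face → trans.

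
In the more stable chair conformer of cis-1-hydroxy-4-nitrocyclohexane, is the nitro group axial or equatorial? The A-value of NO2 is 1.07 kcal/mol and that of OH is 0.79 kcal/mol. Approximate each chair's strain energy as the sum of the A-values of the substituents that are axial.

C1 and C4 have opposite parity, so for the cis isomer the two substituents are one axial and one equatorial in each chair.
Chair I (nitro axial, hydroxyl equatorial): E = 1.07 kcal/mol.
Chair II (nitro equatorial, hydroxyl axial): E = 0.79 kcal/mol.
Chair II is the more stable (lower-energy) conformer, and in that chair the nitro group is equatorial.

equatorial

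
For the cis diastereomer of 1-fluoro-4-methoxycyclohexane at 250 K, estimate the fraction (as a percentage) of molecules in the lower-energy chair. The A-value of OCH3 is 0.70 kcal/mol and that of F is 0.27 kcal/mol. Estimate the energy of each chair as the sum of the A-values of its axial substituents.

70.4%

C1 and C4 have opposite parity, so for the cis isomer the two substituents are one axial and one equatorial in each chair.
Chair I (methoxy axial, fluoro equatorial): E = 0.70 kcal/mol; chair II (methoxy equatorial, fluoro axial): E = 0.27 kcal/mol.
ΔG = 0.43 kcal/mol between the two chairs.
K = exp(ΔG/RT) with R = 1.987×10⁻³ kcal mol⁻¹ K⁻¹ and T = 250 K gives K ≈ 2.38.
Fraction in the lower-energy chair = K/(K+1) = 70.4%.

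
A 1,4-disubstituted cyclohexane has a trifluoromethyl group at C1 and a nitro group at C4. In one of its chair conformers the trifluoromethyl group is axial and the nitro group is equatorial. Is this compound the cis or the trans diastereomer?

C1 and C4 have opposite parity, so their axial bonds point in opposite directions.
With opposite-parity carbons, two substituents on the same face are one axial and one equatorial; opposite faces give both axial or both equatorial.
Here the groups are axial/equatorial → same face → cis.

cis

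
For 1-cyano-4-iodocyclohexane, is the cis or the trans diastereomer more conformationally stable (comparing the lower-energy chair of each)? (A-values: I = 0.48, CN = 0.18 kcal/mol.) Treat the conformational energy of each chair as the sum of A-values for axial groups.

At 1,4 positions (parity opposite): cis → (a,e or e,a); trans → (e,e or a,a).
Best chair for cis: E = 0.18 kcal/mol; best chair for trans: E = 0.00 kcal/mol.
The trans isomer is lower by 0.18 kcal/mol.

trans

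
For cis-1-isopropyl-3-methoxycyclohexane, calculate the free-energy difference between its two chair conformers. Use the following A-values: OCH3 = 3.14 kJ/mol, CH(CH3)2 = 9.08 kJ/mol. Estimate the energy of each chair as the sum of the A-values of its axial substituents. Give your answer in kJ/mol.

12.22 kJ/mol

C1 and C3 have the same parity, so for the cis isomer the two substituents are e,e in one chair and a,a in the other.
Chair I (methoxy axial, isopropyl axial): E = 12.22 kJ/mol.
Chair II (methoxy equatorial, isopropyl equatorial): E = 0.00 kJ/mol.
ΔE = 12.22 − 0.00 = 12.22 kJ/mol; chair II is more stable.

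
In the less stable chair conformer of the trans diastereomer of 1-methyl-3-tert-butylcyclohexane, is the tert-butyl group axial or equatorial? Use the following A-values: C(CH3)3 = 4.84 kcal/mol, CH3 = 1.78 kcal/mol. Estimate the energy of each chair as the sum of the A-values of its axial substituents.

C1 and C3 have the same parity, so for the trans isomer the two substituents are one axial and one equatorial in each chair.
Chair I (tert-butyl axial, methyl equatorial): E = 4.84 kcal/mol.
Chair II (tert-butyl equatorial, methyl axial): E = 1.78 kcal/mol.
Chair I is the less stable (higher-energy) conformer, and in that chair the tert-butyl group is axial.

axial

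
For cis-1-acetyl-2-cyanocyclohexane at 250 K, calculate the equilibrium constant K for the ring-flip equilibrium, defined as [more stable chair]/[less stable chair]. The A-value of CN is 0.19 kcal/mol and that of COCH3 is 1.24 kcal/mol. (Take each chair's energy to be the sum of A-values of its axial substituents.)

C1 and C2 have opposite parity, so for the cis isomer the two substituents are one axial and one equatorial in each chair.
Chair I (cyano axial, acetyl equatorial): E = 0.19 kcal/mol; chair II (cyano equatorial, acetyl axial): E = 1.24 kcal/mol.
ΔG = 1.05 kcal/mol between the two chairs.
K = exp(ΔG/RT) with R = 1.987×10⁻³ kcal mol⁻¹ K⁻¹ and T = 250 K gives K ≈ 8.28.

K ≈ 8.28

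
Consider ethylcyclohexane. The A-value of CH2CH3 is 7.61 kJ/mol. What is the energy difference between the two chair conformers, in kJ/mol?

A monosubstituted cyclohexane has one chair with the ethyl group axial (E = A = 7.61 kJ/mol) and one with it equatorial (E = 0).
ΔE = 7.61 − 0 = 7.61 kJ/mol.

7.61 kJ/mol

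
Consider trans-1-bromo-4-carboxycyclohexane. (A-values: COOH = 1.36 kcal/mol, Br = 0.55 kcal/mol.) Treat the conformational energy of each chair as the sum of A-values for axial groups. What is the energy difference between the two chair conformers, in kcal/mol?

1.91 kcal/mol

C1 and C4 have opposite parity, so for the trans isomer the two substituents are e,e in one chair and a,a in the other.
Chair I (carboxyl axial, bromo axial): E = 1.91 kcal/mol.
Chair II (carboxyl equatorial, bromo equatorial): E = 0.00 kcal/mol.
ΔE = 1.91 − 0.00 = 1.91 kcal/mol; chair II is more stable.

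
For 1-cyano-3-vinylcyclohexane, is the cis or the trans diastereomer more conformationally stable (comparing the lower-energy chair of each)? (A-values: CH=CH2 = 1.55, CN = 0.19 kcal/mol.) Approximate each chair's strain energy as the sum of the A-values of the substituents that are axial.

At 1,3 positions (parity same): cis → (e,e or a,a); trans → (a,e or e,a).
Best chair for cis: E = 0.00 kcal/mol; best chair for trans: E = 0.19 kcal/mol.
The cis isomer is lower by 0.19 kcal/mol.

cis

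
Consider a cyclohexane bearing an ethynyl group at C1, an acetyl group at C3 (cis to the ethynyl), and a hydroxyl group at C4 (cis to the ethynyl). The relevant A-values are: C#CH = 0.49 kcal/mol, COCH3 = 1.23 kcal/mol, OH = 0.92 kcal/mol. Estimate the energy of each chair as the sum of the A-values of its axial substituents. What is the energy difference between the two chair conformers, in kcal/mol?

Chair I (ethynyl axial, acetyl axial, hydroxyl equatorial): E = 1.72 kcal/mol.
Chair II (ethynyl equatorial, acetyl equatorial, hydroxyl axial): E = 0.92 kcal/mol.
ΔE = 1.72 − 0.92 = 0.80 kcal/mol; chair II is more stable.

0.80 kcal/mol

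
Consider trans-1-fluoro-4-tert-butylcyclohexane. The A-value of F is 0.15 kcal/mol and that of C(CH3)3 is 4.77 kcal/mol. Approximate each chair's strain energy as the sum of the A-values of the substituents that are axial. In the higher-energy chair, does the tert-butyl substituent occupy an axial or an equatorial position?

axial

C1 and C4 have opposite parity, so for the trans isomer the two substituents are e,e in one chair and a,a in the other.
Chair I (fluoro axial, tert-butyl axial): E = 4.92 kcal/mol.
Chair II (fluoro equatorial, tert-butyl equatorial): E = 0.00 kcal/mol.
Chair I is the less stable (higher-energy) conformer, and in that chair the tert-butyl group is axial.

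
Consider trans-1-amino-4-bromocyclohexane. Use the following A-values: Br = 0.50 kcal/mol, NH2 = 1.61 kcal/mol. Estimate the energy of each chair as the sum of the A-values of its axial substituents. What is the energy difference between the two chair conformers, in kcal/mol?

C1 and C4 have opposite parity, so for the trans isomer the two substituents are e,e in one chair and a,a in the other.
Chair I (bromo axial, amino axial): E = 2.11 kcal/mol.
Chair II (bromo equatorial, amino equatorial): E = 0.00 kcal/mol.
ΔE = 2.11 − 0.00 = 2.11 kcal/mol; chair II is more stable.

2.11 kcal/mol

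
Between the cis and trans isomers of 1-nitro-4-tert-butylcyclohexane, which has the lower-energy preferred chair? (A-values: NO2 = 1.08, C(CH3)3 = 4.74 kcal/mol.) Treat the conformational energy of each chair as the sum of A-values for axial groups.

At 1,4 positions (parity opposite): cis → (a,e or e,a); trans → (e,e or a,a).
Best chair for cis: E = 1.08 kcal/mol; best chair for trans: E = 0.00 kcal/mol.
The trans isomer is lower by 1.08 kcal/mol.

trans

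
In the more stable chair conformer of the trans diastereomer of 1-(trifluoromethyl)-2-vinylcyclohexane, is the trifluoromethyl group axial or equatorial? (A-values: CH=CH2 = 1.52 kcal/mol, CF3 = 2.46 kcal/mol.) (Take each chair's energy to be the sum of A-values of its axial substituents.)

C1 and C2 have opposite parity, so for the trans isomer the two substituents are e,e in one chair and a,a in the other.
Chair I (vinyl axial, trifluoromethyl axial): E = 3.98 kcal/mol.
Chair II (vinyl equatorial, trifluoromethyl equatorial): E = 0.00 kcal/mol.
Chair II is the more stable (lower-energy) conformer, and in that chair the trifluoromethyl group is equatorial.

equatorial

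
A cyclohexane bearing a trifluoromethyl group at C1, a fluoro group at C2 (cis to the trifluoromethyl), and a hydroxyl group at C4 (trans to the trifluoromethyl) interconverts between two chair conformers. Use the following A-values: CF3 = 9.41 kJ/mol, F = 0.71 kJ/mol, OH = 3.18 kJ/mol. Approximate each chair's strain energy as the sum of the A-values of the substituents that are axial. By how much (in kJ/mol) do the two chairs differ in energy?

11.88 kJ/mol

Chair I (trifluoromethyl axial, fluoro equatorial, hydroxyl axial): E = 12.59 kJ/mol.
Chair II (trifluoromethyl equatorial, fluoro axial, hydroxyl equatorial): E = 0.71 kJ/mol.
ΔE = 12.59 − 0.71 = 11.88 kJ/mol; chair II is more stable.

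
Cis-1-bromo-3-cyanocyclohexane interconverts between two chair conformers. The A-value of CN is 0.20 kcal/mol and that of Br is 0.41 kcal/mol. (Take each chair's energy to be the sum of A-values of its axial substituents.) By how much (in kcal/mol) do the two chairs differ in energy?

C1 and C3 have the same parity, so for the cis isomer the two substituents are e,e in one chair and a,a in the other.
Chair I (cyano axial, bromo axial): E = 0.61 kcal/mol.
Chair II (cyano equatorial, bromo equatorial): E = 0.00 kcal/mol.
ΔE = 0.61 − 0.00 = 0.61 kcal/mol; chair II is more stable.

0.61 kcal/mol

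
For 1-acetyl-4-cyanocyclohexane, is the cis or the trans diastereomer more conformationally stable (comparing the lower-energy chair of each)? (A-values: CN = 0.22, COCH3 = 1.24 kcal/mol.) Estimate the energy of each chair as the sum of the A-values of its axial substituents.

At 1,4 positions (parity opposite): cis → (a,e or e,a); trans → (e,e or a,a).
Best chair for cis: E = 0.22 kcal/mol; best chair for trans: E = 0.00 kcal/mol.
The trans isomer is lower by 0.22 kcal/mol.

trans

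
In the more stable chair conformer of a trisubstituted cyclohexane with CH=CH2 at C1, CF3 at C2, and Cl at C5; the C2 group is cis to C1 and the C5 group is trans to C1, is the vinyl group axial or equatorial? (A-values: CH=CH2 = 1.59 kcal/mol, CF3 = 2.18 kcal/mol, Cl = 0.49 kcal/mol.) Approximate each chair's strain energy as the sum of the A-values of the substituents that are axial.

Chair I (vinyl axial, trifluoromethyl equatorial, chloro equatorial): E = 1.59 kcal/mol.
Chair II (vinyl equatorial, trifluoromethyl axial, chloro axial): E = 2.67 kcal/mol.
Chair I is the more stable (lower-energy) conformer, and in that chair the vinyl group is axial.

axial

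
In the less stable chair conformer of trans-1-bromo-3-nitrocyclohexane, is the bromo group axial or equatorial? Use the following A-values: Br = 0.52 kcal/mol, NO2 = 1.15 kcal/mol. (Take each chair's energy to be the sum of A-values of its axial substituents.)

equatorial

C1 and C3 have the same parity, so for the trans isomer the two substituents are one axial and one equatorial in each chair.
Chair I (bromo axial, nitro equatorial): E = 0.52 kcal/mol.
Chair II (bromo equatorial, nitro axial): E = 1.15 kcal/mol.
Chair II is the less stable (higher-energy) conformer, and in that chair the bromo group is equatorial.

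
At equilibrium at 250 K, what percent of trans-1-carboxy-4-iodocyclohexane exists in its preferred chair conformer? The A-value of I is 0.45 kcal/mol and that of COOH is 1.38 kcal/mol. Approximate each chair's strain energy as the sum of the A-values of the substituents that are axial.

C1 and C4 have opposite parity, so for the trans isomer the two substituents are e,e in one chair and a,a in the other.
Chair I (iodo axial, carboxyl axial): E = 1.83 kcal/mol; chair II (iodo equatorial, carboxyl equatorial): E = 0.00 kcal/mol.
ΔG = 1.83 kcal/mol between the two chairs.
K = exp(ΔG/RT) with R = 1.987×10⁻³ kcal mol⁻¹ K⁻¹ and T = 250 K gives K ≈ 39.8.
Fraction in the lower-energy chair = K/(K+1) = 97.5%.

97.5%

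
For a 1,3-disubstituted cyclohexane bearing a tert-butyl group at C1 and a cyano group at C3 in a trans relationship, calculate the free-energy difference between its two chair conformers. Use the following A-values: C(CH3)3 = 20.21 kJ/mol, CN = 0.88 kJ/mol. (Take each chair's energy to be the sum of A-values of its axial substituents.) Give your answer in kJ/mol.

C1 and C3 have the same parity, so for the trans isomer the two substituents are one axial and one equatorial in each chair.
Chair I (tert-butyl axial, cyano equatorial): E = 20.21 kJ/mol.
Chair II (tert-butyl equatorial, cyano axial): E = 0.88 kJ/mol.
ΔE = 20.21 − 0.88 = 19.33 kJ/mol; chair II is more stable.

19.33 kJ/mol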